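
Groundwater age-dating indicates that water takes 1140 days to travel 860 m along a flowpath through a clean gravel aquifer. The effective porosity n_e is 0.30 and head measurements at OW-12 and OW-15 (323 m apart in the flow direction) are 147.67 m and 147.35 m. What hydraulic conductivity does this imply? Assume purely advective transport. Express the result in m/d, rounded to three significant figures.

228 m/d

Hydraulic gradient i = (147.67 − 147.35) / 323 = 0.32 / 323 = 9.907e-4
v = L / t = 860 / 1140 = 0.7544 m/d
K = v · n / i = 0.7544 × 0.30 / 9.907e-4 = 228 m/d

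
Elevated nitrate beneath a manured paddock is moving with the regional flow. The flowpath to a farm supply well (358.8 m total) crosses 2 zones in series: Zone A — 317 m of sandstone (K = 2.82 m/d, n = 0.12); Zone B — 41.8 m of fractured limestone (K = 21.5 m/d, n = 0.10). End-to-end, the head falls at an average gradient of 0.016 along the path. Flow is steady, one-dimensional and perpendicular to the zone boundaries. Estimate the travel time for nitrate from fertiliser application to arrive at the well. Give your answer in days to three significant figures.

For zones in series the flux q is common to all zones; the equivalent conductivity is the harmonic (thickness-weighted) mean, K_eq = L_total / Σ(L_j/K_j).
Σ(L/K) = 317/2.82 + 41.8/21.5 = 112.4 + 1.944 = 114.4 d
K_eq = L_total / Σ(L/K) = 358.8 / 114.4 = 3.138 m/d
q = K_eq · i = 3.138 × 0.016 = 0.05020 m/d (same in every zone)
Zone A: v = q/n = 0.05020/0.12 = 0.4183 m/d → t_A = 317/0.4183 = 757.7 d
Zone B: v = q/n = 0.05020/0.10 = 0.5020 m/d → t_B = 41.8/0.5020 = 83.26 d
Total t = 757.7 + 83.26 = 841.0 d

841 days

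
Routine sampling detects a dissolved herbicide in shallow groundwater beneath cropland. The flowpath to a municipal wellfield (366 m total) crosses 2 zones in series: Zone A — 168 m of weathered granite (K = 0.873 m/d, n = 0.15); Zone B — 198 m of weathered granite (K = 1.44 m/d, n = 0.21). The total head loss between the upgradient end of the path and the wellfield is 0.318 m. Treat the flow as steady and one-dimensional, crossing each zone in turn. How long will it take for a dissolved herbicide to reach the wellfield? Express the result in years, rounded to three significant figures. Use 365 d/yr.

Continuity: the same q passes through each zone, so ΔH = q·Σ(L_j/K_j) — the zones act as resistances in series.
Σ(L/K) = 168/0.873 + 198/1.44 = 192.4 + 137.5 = 329.9 d
q = ΔH / Σ(L/K) = 0.318 / 329.9 = 9.638e-4 m/d (same in every zone)
Zone A: v = q/n = 9.638e-4/0.15 = 0.006425 m/d → t_A = 168/0.006425 = 26150 d
Zone B: v = q/n = 9.638e-4/0.21 = 0.004590 m/d → t_B = 198/0.004590 = 43140 d
Total t = 26150 + 43140 = 69290 d
   = 69290 / 365 = 190 yr

190 years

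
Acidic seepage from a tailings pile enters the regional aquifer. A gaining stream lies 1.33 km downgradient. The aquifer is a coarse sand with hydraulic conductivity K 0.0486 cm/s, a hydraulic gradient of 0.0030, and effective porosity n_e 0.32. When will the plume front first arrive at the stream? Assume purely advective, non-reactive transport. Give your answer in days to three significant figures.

3380 days

K = 0.0486 cm/s × 864 = 41.99 m/d
Specific discharge q = 41.99 × 0.0030 = 0.1260 m/d
v_s = q/n_e = 0.1260/0.32 = 0.3937 m/d
L = 1.33 km = 1330 m
t = L / v = 1330 / 0.3937 = 3379 d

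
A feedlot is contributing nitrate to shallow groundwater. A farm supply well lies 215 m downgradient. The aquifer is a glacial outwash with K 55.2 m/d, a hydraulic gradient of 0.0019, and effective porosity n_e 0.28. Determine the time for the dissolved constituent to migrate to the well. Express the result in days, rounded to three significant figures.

Specific discharge q = 55.2 × 0.0019 = 0.1049 m/d
v_s = q/n_e = 0.1049/0.28 = 0.3746 m/d
t = L / v = 215 / 0.3746 = 574.0 d

574 days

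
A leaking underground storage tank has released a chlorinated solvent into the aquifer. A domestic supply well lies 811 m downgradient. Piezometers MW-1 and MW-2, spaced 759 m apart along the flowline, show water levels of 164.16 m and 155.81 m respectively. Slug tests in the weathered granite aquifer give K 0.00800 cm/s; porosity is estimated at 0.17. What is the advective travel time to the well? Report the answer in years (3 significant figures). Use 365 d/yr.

4.97 years

Hydraulic gradient i = (164.16 − 155.81) / 759 = 8.35 / 759 = 0.01100
K = 0.00800 cm/s × 864 = 6.912 m/d
Specific discharge q = 6.912 × 0.01100 = 0.07604 m/d
v = Ki/n = 6.912·0.01100/0.17 = 0.4473 m/d
t = L / v = 811 / 0.4473 = 1813 d
   = 1813 / 365 = 4.97 yr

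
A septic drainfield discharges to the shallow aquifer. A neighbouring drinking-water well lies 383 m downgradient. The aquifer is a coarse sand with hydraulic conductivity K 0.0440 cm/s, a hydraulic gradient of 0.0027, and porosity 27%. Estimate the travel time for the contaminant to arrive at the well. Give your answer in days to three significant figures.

K = 0.0440 cm/s × 864 = 38.02 m/d
q = Ki = 38.02 × 0.0027 = 0.1026 m/d
Seepage velocity v = q / n = 0.1026 / 0.27 = 0.3802 m/d
t = L / v = 383 / 0.3802 = 1007 d

1010 days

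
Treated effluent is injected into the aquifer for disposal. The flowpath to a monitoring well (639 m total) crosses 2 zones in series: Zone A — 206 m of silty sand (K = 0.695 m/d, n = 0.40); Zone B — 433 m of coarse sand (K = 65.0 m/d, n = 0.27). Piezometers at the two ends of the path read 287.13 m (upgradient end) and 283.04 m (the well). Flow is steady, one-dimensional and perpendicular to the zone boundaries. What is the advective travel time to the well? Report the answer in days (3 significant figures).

14800 days

Total head drop ΔH = 287.13 − 283.04 = 4.09 m
Continuity: the same q passes through each zone, so ΔH = q·Σ(L_j/K_j) — the zones act as resistances in series.
Σ(L/K) = 206/0.695 + 433/65.0 = 296.4 + 6.662 = 303.1 d
q = ΔH / Σ(L/K) = 4.09 / 303.1 = 0.01350 m/d (same in every zone)
Zone A: v = q/n = 0.01350/0.40 = 0.03374 m/d → t_A = 206/0.03374 = 6106 d
Zone B: v = q/n = 0.01350/0.27 = 0.04998 m/d → t_B = 433/0.04998 = 8663 d
Total t = 6106 + 8663 = 14770 d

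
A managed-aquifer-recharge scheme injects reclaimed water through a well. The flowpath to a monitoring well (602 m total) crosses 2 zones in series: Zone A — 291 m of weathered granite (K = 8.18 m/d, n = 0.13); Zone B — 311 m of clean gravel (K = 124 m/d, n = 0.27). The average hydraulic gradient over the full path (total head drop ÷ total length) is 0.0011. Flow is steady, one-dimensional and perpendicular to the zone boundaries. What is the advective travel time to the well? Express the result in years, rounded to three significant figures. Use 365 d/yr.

For zones in series the flux q is common to all zones; the equivalent conductivity is the harmonic (thickness-weighted) mean, K_eq = L_total / Σ(L_j/K_j).
Σ(L/K) = 291/8.18 + 311/124 = 35.57 + 2.508 = 38.08 d
K_eq = L_total / Σ(L/K) = 602 / 38.08 = 15.81 m/d
q = K_eq · i = 15.81 × 0.0011 = 0.01739 m/d (same in every zone)
Zone A: v = q/n = 0.01739/0.13 = 0.1338 m/d → t_A = 291/0.1338 = 2176 d
Zone B: v = q/n = 0.01739/0.27 = 0.06440 m/d → t_B = 311/0.06440 = 4829 d
Total t = 2176 + 4829 = 7005 d
   = 7005 / 365 = 19.2 yr

19.2 years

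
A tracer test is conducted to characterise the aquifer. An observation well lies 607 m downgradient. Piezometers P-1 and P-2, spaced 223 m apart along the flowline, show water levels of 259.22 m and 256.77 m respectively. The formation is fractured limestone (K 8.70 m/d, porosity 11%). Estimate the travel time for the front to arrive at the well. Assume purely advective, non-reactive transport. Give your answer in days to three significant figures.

699 days

Hydraulic gradient i = (259.22 − 256.77) / 223 = 2.45 / 223 = 0.01099
Specific discharge q = 8.70 × 0.01099 = 0.09558 m/d
v_s = q/n_e = 0.09558/0.11 = 0.8689 m/d
t = L / v = 607 / 0.8689 = 698.6 d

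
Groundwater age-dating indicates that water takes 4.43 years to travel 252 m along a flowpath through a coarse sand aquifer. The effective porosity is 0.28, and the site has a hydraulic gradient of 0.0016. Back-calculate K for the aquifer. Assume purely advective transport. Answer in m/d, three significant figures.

t = 4.43 years = 1617 d
v = L / t = 252 / 1617 = 0.1558 m/d
K = v · n / i = 0.1558 × 0.28 / 0.0016 = 27.3 m/d

27.3 m/d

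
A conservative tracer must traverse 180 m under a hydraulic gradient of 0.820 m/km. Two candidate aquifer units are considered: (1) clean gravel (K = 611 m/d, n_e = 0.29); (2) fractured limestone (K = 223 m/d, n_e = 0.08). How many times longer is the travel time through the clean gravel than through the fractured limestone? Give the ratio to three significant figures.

1.32

Unit 1 (clean gravel): v = 611×8.2e-4/0.29 = 1.728 m/d, t = 180/1.728 = 104.2 d
Unit 2 (fractured limestone): v = 223×8.2e-4/0.08 = 2.286 m/d, t = 180/2.286 = 78.75 d
t(clean gravel) / t(fractured limestone) = 104.2/78.75 = 1.32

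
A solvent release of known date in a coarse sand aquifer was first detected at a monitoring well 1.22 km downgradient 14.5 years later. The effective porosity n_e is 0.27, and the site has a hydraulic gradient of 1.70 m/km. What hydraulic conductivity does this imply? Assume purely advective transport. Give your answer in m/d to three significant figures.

t = 14.5 years = 5293 d
L = 1.22 km = 1220 m
v = L / t = 1220 / 5293 = 0.2305 m/d
K = v · n / i = 0.2305 × 0.27 / 0.0017 = 36.6 m/d

36.6 m/d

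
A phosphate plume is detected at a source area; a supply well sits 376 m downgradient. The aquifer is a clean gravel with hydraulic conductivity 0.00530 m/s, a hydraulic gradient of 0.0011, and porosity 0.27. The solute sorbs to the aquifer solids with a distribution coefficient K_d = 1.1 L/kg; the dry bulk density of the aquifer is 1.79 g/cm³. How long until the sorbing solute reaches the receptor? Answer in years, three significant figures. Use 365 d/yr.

K = 0.00530 m/s × 86400 s/d = 457.9 m/d
q = Ki = 457.9 × 0.0011 = 0.5037 m/d
v = Ki/n = 457.9·0.0011/0.27 = 1.866 m/d
Retardation R = 1 + ρ_b·K_d/n = 1 + 1.79×1.1/0.27 = 8.293
Contaminant velocity v_c = v/R = 1.866/8.293 = 0.2250 m/d
t = L/v_c = 376/0.2250 = 1671 d
   = 1671/365 = 4.58 yr

4.58 years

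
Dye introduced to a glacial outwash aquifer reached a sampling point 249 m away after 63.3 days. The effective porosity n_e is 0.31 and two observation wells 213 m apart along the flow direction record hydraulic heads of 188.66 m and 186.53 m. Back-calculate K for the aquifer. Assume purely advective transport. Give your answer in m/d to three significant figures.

122 m/d

Hydraulic gradient i = (188.66 − 186.53) / 213 = 2.13 / 213 = 0.01000
v = L / t = 249 / 63.3 = 3.934 m/d
K = v · n / i = 3.934 × 0.31 / 0.01000 = 122 m/d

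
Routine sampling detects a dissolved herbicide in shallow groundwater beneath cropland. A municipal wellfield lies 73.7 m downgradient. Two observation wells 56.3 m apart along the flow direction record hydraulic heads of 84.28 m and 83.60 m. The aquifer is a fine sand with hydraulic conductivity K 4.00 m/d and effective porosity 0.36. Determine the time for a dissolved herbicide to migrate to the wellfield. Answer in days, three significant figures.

549 days

Hydraulic gradient i = (84.28 − 83.60) / 56.3 = 0.68 / 56.3 = 0.01208
Darcy flux q = K·i = 4.00 × 0.01208 = 0.04831 m/d
Seepage velocity v = q / n = 0.04831 / 0.36 = 0.1342 m/d
t = L / v = 73.7 / 0.1342 = 549.2 d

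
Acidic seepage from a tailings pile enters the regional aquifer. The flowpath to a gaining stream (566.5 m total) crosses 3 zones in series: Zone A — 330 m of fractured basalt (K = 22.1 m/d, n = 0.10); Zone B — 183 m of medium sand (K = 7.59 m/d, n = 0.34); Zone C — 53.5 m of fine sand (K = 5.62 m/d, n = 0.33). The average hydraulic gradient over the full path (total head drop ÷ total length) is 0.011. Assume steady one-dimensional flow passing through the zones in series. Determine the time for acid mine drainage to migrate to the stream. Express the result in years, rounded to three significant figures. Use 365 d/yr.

Steady 1-D flow in series ⇒ the Darcy flux q is identical in every zone and the zone head losses add (resistances L/K in series).
Σ(L/K) = 330/22.1 + 183/7.59 + 53.5/5.62 = 14.93 + 24.11 + 9.520 = 48.56 d
K_eq = L_total / Σ(L/K) = 566.5 / 48.56 = 11.67 m/d
q = K_eq · i = 11.67 × 0.011 = 0.1283 m/d (same in every zone)
Zone A: v = q/n = 0.1283/0.10 = 1.283 m/d → t_A = 330/1.283 = 257.2 d
Zone B: v = q/n = 0.1283/0.34 = 0.3774 m/d → t_B = 183/0.3774 = 484.9 d
Zone C: v = q/n = 0.1283/0.33 = 0.3888 m/d → t_C = 53.5/0.3888 = 137.6 d
Total t = 257.2 + 484.9 + 137.6 = 879.6 d
   = 879.6 / 365 = 2.41 yr

2.41 years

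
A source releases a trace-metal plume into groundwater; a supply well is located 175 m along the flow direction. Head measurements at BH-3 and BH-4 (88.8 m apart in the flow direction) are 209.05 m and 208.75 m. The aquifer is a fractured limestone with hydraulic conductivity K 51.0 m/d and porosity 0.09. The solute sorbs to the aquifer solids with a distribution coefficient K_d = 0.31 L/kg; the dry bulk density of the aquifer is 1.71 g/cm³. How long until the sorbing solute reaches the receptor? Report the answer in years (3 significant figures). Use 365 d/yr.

Hydraulic gradient i = (209.05 − 208.75) / 88.8 = 0.30 / 88.8 = 0.003378
Specific discharge q = 51.0 × 0.003378 = 0.1723 m/d
v = Ki/n = 51.0·0.003378/0.09 = 1.914 m/d
Retardation R = 1 + ρ_b·K_d/n = 1 + 1.71×0.31/0.09 = 6.890
Contaminant velocity v_c = v/R = 1.914/6.890 = 0.2779 m/d
t = L/v_c = 175/0.2779 = 629.8 d
   = 629.8/365 = 1.73 yr

1.73 years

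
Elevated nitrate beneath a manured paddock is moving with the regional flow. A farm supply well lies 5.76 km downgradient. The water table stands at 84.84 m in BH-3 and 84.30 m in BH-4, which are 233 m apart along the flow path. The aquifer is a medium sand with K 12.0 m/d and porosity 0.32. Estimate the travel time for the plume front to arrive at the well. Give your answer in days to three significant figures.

66300 days

Hydraulic gradient i = (84.84 − 84.30) / 233 = 0.54 / 233 = 0.002318
Darcy flux q = K·i = 12.0 × 0.002318 = 0.02781 m/d
Seepage velocity v = q / n = 0.02781 / 0.32 = 0.08691 m/d
L = 5.76 km = 5760 m
t = L / v = 5760 / 0.08691 = 66280 d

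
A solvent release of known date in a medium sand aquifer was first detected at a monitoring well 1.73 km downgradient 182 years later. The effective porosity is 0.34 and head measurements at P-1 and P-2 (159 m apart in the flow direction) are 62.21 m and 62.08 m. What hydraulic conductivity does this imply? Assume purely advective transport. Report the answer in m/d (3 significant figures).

Hydraulic gradient i = (62.21 − 62.08) / 159 = 0.13 / 159 = 8.176e-4
t = 182 years = 66430 d
L = 1.73 km = 1730 m
v = L / t = 1730 / 66430 = 0.02604 m/d
K = v · n / i = 0.02604 × 0.34 / 8.176e-4 = 10.8 m/d

10.8 m/d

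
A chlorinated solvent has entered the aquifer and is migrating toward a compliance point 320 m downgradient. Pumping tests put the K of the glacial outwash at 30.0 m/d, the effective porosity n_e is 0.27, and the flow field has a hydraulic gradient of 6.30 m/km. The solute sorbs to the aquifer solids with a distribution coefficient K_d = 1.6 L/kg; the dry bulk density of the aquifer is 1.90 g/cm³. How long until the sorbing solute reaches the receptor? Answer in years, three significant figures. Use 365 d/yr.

Specific discharge q = 30.0 × 0.0063 = 0.1890 m/d
v = Ki/n = 30.0·0.0063/0.27 = 0.7000 m/d
Retardation R = 1 + ρ_b·K_d/n = 1 + 1.90×1.6/0.27 = 12.26
Contaminant velocity v_c = v/R = 0.7000/12.26 = 0.05710 m/d
t = L/v_c = 320/0.05710 = 5604 d
   = 5604/365 = 15.4 yr

15.4 years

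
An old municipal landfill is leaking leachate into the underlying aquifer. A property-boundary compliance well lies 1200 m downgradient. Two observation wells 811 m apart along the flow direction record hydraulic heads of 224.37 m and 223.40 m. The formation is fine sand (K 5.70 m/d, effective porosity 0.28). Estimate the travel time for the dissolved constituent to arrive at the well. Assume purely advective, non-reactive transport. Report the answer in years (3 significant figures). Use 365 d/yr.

135 years

Hydraulic gradient i = (224.37 − 223.40) / 811 = 0.97 / 811 = 0.001196
q = Ki = 5.70 × 0.001196 = 0.006818 m/d
v_s = q/n_e = 0.006818/0.28 = 0.02435 m/d
t = L / v = 1200 / 0.02435 = 49280 d
   = 49280 / 365 = 135 yr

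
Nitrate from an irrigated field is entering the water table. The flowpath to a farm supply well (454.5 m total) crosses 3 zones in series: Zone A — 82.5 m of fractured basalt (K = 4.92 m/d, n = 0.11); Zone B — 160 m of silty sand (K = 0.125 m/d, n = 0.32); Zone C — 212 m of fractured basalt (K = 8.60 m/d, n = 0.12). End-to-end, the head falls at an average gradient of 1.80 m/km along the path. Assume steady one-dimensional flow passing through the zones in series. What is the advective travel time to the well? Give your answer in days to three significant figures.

138000 days

Continuity: the same q passes through each zone, so ΔH = q·Σ(L_j/K_j) — the zones act as resistances in series.
Σ(L/K) = 82.5/4.92 + 160/0.125 + 212/8.60 = 16.77 + 1280 + 24.65 = 1321 d
K_eq = L_total / Σ(L/K) = 454.5 / 1321 = 0.3439 m/d
q = K_eq · i = 0.3439 × 0.0018 = 6.191e-4 m/d (same in every zone)
Zone A: v = q/n = 6.191e-4/0.11 = 0.005628 m/d → t_A = 82.5/0.005628 = 14660 d
Zone B: v = q/n = 6.191e-4/0.32 = 0.001935 m/d → t_B = 160/0.001935 = 82700 d
Zone C: v = q/n = 6.191e-4/0.12 = 0.005159 m/d → t_C = 212/0.005159 = 41090 d
Total t = 14660 + 82700 + 41090 = 138400 d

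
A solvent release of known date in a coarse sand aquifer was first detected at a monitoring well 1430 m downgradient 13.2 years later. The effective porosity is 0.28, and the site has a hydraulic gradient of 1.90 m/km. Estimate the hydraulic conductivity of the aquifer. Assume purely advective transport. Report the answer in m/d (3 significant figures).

43.7 m/d

t = 13.2 years = 4818 d
v = L / t = 1430 / 4818 = 0.2968 m/d
K = v · n / i = 0.2968 × 0.28 / 0.0019 = 43.7 m/d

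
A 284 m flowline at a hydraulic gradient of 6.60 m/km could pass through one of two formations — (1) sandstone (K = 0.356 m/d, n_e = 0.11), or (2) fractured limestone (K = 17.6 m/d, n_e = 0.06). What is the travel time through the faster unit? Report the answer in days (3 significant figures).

Unit 1 (sandstone): v = 0.356×0.0066/0.11 = 0.02136 m/d, t = 284/0.02136 = 13300 d
Unit 2 (fractured limestone): v = 17.6×0.0066/0.06 = 1.936 m/d, t = 284/1.936 = 146.7 d
Faster unit: t = 147 d

147 days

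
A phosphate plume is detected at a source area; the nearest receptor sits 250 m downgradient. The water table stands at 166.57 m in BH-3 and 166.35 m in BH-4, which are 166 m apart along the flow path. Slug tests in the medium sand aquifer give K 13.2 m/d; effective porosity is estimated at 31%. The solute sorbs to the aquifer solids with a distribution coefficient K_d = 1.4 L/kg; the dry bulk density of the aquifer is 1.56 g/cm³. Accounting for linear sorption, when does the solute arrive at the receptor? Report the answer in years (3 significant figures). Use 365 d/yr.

97.6 years

Hydraulic gradient i = (166.57 − 166.35) / 166 = 0.22 / 166 = 0.001325
Specific discharge q = 13.2 × 0.001325 = 0.01749 m/d
v = Ki/n = 13.2·0.001325/0.31 = 0.05643 m/d
Retardation R = 1 + ρ_b·K_d/n = 1 + 1.56×1.4/0.31 = 8.045
Contaminant velocity v_c = v/R = 0.05643/8.045 = 0.007014 m/d
t = L/v_c = 250/0.007014 = 35640 d
   = 35640/365 = 97.6 yr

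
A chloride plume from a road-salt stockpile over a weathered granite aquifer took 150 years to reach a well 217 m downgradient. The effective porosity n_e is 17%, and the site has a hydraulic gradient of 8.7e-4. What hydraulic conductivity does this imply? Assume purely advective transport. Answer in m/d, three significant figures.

t = 150 years = 54750 d
v = L / t = 217 / 54750 = 0.003963 m/d
K = v · n / i = 0.003963 × 0.17 / 8.7e-4 = 0.774 m/d

0.774 m/d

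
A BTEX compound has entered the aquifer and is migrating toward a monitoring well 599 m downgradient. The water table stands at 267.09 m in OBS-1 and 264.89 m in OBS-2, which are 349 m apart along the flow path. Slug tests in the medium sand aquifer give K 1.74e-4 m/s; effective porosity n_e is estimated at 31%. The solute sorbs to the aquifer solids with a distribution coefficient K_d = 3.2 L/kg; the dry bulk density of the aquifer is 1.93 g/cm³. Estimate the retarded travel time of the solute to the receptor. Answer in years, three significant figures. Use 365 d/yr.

Hydraulic gradient i = (267.09 − 264.89) / 349 = 2.20 / 349 = 0.006304
K = 1.74e-4 m/s × 86400 s/d = 15.03 m/d
q = Ki = 15.03 × 0.006304 = 0.09477 m/d
v = Ki/n = 15.03·0.006304/0.31 = 0.3057 m/d
Retardation R = 1 + ρ_b·K_d/n = 1 + 1.93×3.2/0.31 = 20.92
Contaminant velocity v_c = v/R = 0.3057/20.92 = 0.01461 m/d
t = L/v_c = 599/0.01461 = 41000 d
   = 41000/365 = 112 yr

112 years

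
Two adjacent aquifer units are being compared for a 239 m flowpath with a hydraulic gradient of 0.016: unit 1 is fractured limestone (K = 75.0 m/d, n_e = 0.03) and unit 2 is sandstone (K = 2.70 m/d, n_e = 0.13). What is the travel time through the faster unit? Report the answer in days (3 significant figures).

Unit 1 (fractured limestone): v = 75.0×0.016/0.03 = 40.00 m/d, t = 239/40.00 = 5.975 d
Unit 2 (sandstone): v = 2.70×0.016/0.13 = 0.3323 m/d, t = 239/0.3323 = 719.2 d
Faster unit: t = 5.98 d

5.98 days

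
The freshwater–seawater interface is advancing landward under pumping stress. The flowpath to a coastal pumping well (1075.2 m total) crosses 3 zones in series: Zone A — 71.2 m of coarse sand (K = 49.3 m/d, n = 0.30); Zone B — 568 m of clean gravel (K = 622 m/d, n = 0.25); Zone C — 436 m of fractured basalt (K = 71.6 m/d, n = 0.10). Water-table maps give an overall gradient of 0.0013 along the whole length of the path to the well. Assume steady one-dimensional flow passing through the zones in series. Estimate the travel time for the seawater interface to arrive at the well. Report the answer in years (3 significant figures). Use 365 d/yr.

Steady 1-D flow in series ⇒ the Darcy flux q is identical in every zone and the zone head losses add (resistances L/K in series).
Σ(L/K) = 71.2/49.3 + 568/622 + 436/71.6 = 1.444 + 0.9132 + 6.089 = 8.447 d
K_eq = L_total / Σ(L/K) = 1075.2 / 8.447 = 127.3 m/d
q = K_eq · i = 127.3 × 0.0013 = 0.1655 m/d (same in every zone)
Zone A: v = q/n = 0.1655/0.30 = 0.5516 m/d → t_A = 71.2/0.5516 = 129.1 d
Zone B: v = q/n = 0.1655/0.25 = 0.6619 m/d → t_B = 568/0.6619 = 858.1 d
Zone C: v = q/n = 0.1655/0.10 = 1.655 m/d → t_C = 436/1.655 = 263.5 d
Total t = 129.1 + 858.1 + 263.5 = 1251 d
   = 1251 / 365 = 3.43 yr

3.43 years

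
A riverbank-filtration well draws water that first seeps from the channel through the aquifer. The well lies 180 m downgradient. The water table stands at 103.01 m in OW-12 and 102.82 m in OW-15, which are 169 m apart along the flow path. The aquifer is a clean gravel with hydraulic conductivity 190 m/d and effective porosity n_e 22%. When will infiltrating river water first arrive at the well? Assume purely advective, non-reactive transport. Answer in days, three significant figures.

185 days

Hydraulic gradient i = (103.01 − 102.82) / 169 = 0.19 / 169 = 0.001124
q = Ki = 190 × 0.001124 = 0.2136 m/d
v = Ki/n = 190·0.001124/0.22 = 0.9710 m/d
t = L / v = 180 / 0.9710 = 185.4 d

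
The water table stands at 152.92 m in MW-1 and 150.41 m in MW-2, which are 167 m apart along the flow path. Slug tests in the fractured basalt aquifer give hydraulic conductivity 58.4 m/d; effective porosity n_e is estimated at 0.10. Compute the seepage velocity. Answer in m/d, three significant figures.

Hydraulic gradient i = (152.92 − 150.41) / 167 = 2.51 / 167 = 0.01503
Specific discharge q = 58.4 × 0.01503 = 0.8777 m/d
v_s = q/n_e = 0.8777/0.10 = 8.777 m/d

8.78 m/d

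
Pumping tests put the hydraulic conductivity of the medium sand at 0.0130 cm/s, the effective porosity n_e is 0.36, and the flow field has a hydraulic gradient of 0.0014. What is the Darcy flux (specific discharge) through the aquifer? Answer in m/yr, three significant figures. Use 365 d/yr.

5.74 m/yr

K = 0.0130 cm/s × 864 = 11.23 m/d
q = Ki = 11.23 × 0.0014 = 0.01572 m/d
   = 0.01572 × 365 = 5.74 m/yr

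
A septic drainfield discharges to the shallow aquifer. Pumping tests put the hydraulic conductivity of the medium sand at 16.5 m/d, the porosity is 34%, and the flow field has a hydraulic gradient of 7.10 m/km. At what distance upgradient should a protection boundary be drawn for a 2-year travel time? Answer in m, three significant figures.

Darcy flux q = K·i = 16.5 × 0.0071 = 0.1172 m/d
Seepage velocity v = q / n = 0.1172 / 0.34 = 0.3446 m/d
T = 2 yr × 365 = 730 d
L = v × T = 0.3446 × 730 = 251.5 m

252 m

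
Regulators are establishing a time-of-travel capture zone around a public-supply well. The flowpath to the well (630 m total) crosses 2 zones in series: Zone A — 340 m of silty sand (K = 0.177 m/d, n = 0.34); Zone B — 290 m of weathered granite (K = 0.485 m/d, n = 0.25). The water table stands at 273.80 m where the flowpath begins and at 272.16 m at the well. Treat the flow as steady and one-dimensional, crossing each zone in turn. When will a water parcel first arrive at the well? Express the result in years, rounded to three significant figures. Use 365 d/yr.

Total head drop ΔH = 273.80 − 272.16 = 1.64 m
Continuity: the same q passes through each zone, so ΔH = q·Σ(L_j/K_j) — the zones act as resistances in series.
Σ(L/K) = 340/0.177 + 290/0.485 = 1921 + 597.9 = 2519 d
q = ΔH / Σ(L/K) = 1.64 / 2519 = 6.511e-4 m/d (same in every zone)
Zone A: v = q/n = 6.511e-4/0.34 = 0.001915 m/d → t_A = 340/0.001915 = 177500 d
Zone B: v = q/n = 6.511e-4/0.25 = 0.002604 m/d → t_B = 290/0.002604 = 111400 d
Total t = 177500 + 111400 = 288900 d
   = 288900 / 365 = 792 yr

792 years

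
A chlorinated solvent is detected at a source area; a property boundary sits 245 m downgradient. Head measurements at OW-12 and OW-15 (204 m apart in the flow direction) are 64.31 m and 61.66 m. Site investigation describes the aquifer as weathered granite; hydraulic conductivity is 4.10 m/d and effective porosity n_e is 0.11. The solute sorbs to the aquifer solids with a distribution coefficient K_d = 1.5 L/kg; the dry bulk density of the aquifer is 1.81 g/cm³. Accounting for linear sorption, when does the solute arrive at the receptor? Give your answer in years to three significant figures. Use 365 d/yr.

Hydraulic gradient i = (64.31 − 61.66) / 204 = 2.65 / 204 = 0.01299
q = Ki = 4.10 × 0.01299 = 0.05326 m/d
Average linear velocity = 0.05326 / 0.11 = 0.4842 m/d
Retardation R = 1 + ρ_b·K_d/n = 1 + 1.81×1.5/0.11 = 25.68
Contaminant velocity v_c = v/R = 0.4842/25.68 = 0.01885 m/d
t = L/v_c = 245/0.01885 = 13000 d
   = 13000/365 = 35.6 yr

35.6 years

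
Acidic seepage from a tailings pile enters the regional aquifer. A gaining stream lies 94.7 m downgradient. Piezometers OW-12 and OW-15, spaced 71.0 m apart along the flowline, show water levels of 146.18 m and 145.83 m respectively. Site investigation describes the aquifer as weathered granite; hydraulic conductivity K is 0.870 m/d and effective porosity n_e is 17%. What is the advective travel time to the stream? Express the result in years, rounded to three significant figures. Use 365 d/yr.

10.3 years

Hydraulic gradient i = (146.18 − 145.83) / 71.0 = 0.35 / 71.0 = 0.004930
q = Ki = 0.870 × 0.004930 = 0.004289 m/d
v = Ki/n = 0.870·0.004930/0.17 = 0.02523 m/d
t = L / v = 94.7 / 0.02523 = 3754 d
   = 3754 / 365 = 10.3 yr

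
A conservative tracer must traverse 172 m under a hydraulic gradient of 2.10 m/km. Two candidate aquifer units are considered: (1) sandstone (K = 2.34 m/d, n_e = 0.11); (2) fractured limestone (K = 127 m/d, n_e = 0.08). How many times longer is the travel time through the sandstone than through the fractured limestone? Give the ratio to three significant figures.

Unit 1 (sandstone): v = 2.34×0.0021/0.11 = 0.04467 m/d, t = 172/0.04467 = 3850 d
Unit 2 (fractured limestone): v = 127×0.0021/0.08 = 3.334 m/d, t = 172/3.334 = 51.59 d
t(sandstone) / t(fractured limestone) = 3850/51.59 = 74.6

74.6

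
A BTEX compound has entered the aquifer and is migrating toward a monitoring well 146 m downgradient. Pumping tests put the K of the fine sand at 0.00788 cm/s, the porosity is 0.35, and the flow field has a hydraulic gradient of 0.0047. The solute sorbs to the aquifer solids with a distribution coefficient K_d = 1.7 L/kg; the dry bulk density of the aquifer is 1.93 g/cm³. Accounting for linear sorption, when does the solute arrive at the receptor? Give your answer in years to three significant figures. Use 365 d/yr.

45.4 years

K = 0.00788 cm/s × 864 = 6.808 m/d
Specific discharge q = 6.808 × 0.0047 = 0.03200 m/d
v_s = q/n_e = 0.03200/0.35 = 0.09143 m/d
Retardation R = 1 + ρ_b·K_d/n = 1 + 1.93×1.7/0.35 = 10.37
Contaminant velocity v_c = v/R = 0.09143/10.37 = 0.008813 m/d
t = L/v_c = 146/0.008813 = 16570 d
   = 16570/365 = 45.4 yr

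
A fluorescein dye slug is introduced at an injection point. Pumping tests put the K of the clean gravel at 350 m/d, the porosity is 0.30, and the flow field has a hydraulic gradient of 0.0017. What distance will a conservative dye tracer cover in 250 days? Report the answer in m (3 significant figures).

q = Ki = 350 × 0.0017 = 0.5950 m/d
Seepage velocity v = q / n = 0.5950 / 0.30 = 1.983 m/d
L = v × T = 1.983 × 250 = 495.8 m

496 m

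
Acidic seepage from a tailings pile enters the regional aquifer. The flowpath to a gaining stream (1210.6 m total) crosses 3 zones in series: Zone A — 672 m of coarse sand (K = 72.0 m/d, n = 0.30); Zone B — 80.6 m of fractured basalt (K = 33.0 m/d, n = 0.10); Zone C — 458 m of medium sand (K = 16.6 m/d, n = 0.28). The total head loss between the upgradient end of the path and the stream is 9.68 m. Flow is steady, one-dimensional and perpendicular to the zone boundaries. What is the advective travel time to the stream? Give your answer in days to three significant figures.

1370 days

Continuity: the same q passes through each zone, so ΔH = q·Σ(L_j/K_j) — the zones act as resistances in series.
Σ(L/K) = 672/72.0 + 80.6/33.0 + 458/16.6 = 9.333 + 2.442 + 27.59 = 39.37 d
q = ΔH / Σ(L/K) = 9.68 / 39.37 = 0.2459 m/d (same in every zone)
Zone A: v = q/n = 0.2459/0.30 = 0.8197 m/d → t_A = 672/0.8197 = 819.9 d
Zone B: v = q/n = 0.2459/0.10 = 2.459 m/d → t_B = 80.6/2.459 = 32.78 d
Zone C: v = q/n = 0.2459/0.28 = 0.8782 m/d → t_C = 458/0.8782 = 521.5 d
Total t = 819.9 + 32.78 + 521.5 = 1374 d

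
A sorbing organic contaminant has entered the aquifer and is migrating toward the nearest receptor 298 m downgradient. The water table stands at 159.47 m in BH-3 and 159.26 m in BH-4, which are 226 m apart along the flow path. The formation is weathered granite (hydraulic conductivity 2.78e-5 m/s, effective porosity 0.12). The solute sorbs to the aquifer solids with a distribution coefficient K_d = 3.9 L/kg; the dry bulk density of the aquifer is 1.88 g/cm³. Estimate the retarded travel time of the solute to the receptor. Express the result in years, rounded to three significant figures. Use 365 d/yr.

2730 years

Hydraulic gradient i = (159.47 − 159.26) / 226 = 0.21 / 226 = 9.292e-4
K = 2.78e-5 m/s × 86400 s/d = 2.402 m/d
q = Ki = 2.402 × 9.292e-4 = 0.002232 m/d
Seepage velocity v = q / n = 0.002232 / 0.12 = 0.01860 m/d
Retardation R = 1 + ρ_b·K_d/n = 1 + 1.88×3.9/0.12 = 62.10
Contaminant velocity v_c = v/R = 0.01860/62.10 = 2.995e-4 m/d
t = L/v_c = 298/2.995e-4 = 995000 d
   = 995000/365 = 2730 yr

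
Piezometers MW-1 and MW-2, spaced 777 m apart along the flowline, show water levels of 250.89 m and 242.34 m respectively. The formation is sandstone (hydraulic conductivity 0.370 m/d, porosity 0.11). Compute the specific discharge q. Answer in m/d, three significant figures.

Hydraulic gradient i = (250.89 − 242.34) / 777 = 8.55 / 777 = 0.01100
Darcy flux q = K·i = 0.370 × 0.01100 = 0.004071 m/d

0.00407 m/d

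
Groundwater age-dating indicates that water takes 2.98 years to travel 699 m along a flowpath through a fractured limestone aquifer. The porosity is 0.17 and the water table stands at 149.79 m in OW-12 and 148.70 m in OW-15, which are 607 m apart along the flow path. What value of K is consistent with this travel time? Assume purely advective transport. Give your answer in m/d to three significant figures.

60.8 m/d

Hydraulic gradient i = (149.79 − 148.70) / 607 = 1.09 / 607 = 0.001796
t = 2.98 years = 1088 d
v = L / t = 699 / 1088 = 0.6426 m/d
K = v · n / i = 0.6426 × 0.17 / 0.001796 = 60.8 m/d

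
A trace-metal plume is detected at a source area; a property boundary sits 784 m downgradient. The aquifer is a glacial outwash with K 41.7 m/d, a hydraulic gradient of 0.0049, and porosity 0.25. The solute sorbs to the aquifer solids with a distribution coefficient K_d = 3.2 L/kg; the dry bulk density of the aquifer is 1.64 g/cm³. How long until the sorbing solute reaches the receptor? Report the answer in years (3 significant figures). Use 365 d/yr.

57.8 years

Darcy flux q = K·i = 41.7 × 0.0049 = 0.2043 m/d
Average linear velocity = 0.2043 / 0.25 = 0.8173 m/d
Retardation R = 1 + ρ_b·K_d/n = 1 + 1.64×3.2/0.25 = 21.99
Contaminant velocity v_c = v/R = 0.8173/21.99 = 0.03716 m/d
t = L/v_c = 784/0.03716 = 21100 d
   = 21100/365 = 57.8 yr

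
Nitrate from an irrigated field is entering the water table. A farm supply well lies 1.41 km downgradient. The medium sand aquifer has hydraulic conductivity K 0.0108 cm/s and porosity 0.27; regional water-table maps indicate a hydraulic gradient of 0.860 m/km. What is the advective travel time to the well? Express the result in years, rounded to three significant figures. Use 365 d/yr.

K = 0.0108 cm/s × 864 = 9.331 m/d
q = Ki = 9.331 × 8.6e-4 = 0.008025 m/d
Average linear velocity = 0.008025 / 0.27 = 0.02972 m/d
L = 1.41 km = 1410 m
t = L / v = 1410 / 0.02972 = 47440 d
   = 47440 / 365 = 130 yr

130 years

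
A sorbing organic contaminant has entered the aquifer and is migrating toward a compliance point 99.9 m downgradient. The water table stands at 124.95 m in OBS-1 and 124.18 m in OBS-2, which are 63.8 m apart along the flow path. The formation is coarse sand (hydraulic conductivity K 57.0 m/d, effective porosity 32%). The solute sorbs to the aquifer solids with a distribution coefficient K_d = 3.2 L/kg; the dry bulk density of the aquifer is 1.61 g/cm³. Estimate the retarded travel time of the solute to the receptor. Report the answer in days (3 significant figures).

Hydraulic gradient i = (124.95 − 124.18) / 63.8 = 0.77 / 63.8 = 0.01207
q = Ki = 57.0 × 0.01207 = 0.6879 m/d
Seepage velocity v = q / n = 0.6879 / 0.32 = 2.150 m/d
Retardation R = 1 + ρ_b·K_d/n = 1 + 1.61×3.2/0.32 = 17.10
Contaminant velocity v_c = v/R = 2.150/17.10 = 0.1257 m/d
t = L/v_c = 99.9/0.1257 = 794.6 d

795 days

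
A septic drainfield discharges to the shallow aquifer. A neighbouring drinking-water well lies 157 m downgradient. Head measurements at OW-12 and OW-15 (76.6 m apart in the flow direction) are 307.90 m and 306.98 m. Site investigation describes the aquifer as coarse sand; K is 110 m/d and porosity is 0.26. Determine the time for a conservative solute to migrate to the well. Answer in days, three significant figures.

30.9 days

Hydraulic gradient i = (307.90 − 306.98) / 76.6 = 0.92 / 76.6 = 0.01201
Darcy flux q = K·i = 110 × 0.01201 = 1.321 m/d
Seepage velocity v = q / n = 1.321 / 0.26 = 5.081 m/d
t = L / v = 157 / 5.081 = 30.90 d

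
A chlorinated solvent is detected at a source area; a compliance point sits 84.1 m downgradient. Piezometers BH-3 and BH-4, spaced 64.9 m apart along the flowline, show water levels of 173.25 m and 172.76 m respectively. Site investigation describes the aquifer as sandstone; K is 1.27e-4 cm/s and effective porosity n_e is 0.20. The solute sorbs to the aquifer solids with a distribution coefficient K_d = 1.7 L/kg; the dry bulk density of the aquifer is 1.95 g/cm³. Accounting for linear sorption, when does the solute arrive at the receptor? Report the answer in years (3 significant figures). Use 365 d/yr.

Hydraulic gradient i = (173.25 − 172.76) / 64.9 = 0.49 / 64.9 = 0.007550
K = 1.27e-4 cm/s × 864 = 0.1097 m/d
Darcy flux q = K·i = 0.1097 × 0.007550 = 8.285e-4 m/d
v = Ki/n = 0.1097·0.007550/0.20 = 0.004142 m/d
Retardation R = 1 + ρ_b·K_d/n = 1 + 1.95×1.7/0.20 = 17.58
Contaminant velocity v_c = v/R = 0.004142/17.58 = 2.357e-4 m/d
t = L/v_c = 84.1/2.357e-4 = 356800 d
   = 356800/365 = 978 yr

978 years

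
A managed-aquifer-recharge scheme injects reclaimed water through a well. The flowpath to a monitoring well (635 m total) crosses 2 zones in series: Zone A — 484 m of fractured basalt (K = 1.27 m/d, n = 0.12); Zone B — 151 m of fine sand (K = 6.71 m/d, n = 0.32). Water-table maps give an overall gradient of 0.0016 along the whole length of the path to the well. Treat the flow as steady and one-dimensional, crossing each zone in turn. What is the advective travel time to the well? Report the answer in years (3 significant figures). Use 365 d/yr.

116 years

For zones in series the flux q is common to all zones; the equivalent conductivity is the harmonic (thickness-weighted) mean, K_eq = L_total / Σ(L_j/K_j).
Σ(L/K) = 484/1.27 + 151/6.71 = 381.1 + 22.50 = 403.6 d
K_eq = L_total / Σ(L/K) = 635 / 403.6 = 1.573 m/d
q = K_eq · i = 1.573 × 0.0016 = 0.002517 m/d (same in every zone)
Zone A: v = q/n = 0.002517/0.12 = 0.02098 m/d → t_A = 484/0.02098 = 23070 d
Zone B: v = q/n = 0.002517/0.32 = 0.007867 m/d → t_B = 151/0.007867 = 19200 d
Total t = 23070 + 19200 = 42270 d
   = 42270 / 365 = 116 yr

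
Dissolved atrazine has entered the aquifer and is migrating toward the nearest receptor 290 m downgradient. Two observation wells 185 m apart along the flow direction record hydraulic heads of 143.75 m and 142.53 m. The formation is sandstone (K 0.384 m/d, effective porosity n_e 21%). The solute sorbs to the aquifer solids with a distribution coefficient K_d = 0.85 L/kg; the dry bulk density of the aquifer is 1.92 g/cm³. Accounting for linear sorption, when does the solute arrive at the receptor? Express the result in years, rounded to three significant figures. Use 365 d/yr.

578 years

Hydraulic gradient i = (143.75 − 142.53) / 185 = 1.22 / 185 = 0.006595
Specific discharge q = 0.384 × 0.006595 = 0.002532 m/d
Seepage velocity v = q / n = 0.002532 / 0.21 = 0.01206 m/d
Retardation R = 1 + ρ_b·K_d/n = 1 + 1.92×0.85/0.21 = 8.771
Contaminant velocity v_c = v/R = 0.01206/8.771 = 0.001375 m/d
t = L/v_c = 290/0.001375 = 210900 d
   = 210900/365 = 578 yr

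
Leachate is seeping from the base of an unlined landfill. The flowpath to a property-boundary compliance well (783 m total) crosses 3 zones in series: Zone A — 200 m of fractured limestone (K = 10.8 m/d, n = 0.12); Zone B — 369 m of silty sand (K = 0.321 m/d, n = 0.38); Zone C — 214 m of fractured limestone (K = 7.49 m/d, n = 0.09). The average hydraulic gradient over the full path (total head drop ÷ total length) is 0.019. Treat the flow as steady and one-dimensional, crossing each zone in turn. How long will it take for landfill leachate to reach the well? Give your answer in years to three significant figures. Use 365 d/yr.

For zones in series the flux q is common to all zones; the equivalent conductivity is the harmonic (thickness-weighted) mean, K_eq = L_total / Σ(L_j/K_j).
Σ(L/K) = 200/10.8 + 369/0.321 + 214/7.49 = 18.52 + 1150 + 28.57 = 1197 d
K_eq = L_total / Σ(L/K) = 783 / 1197 = 0.6543 m/d
q = K_eq · i = 0.6543 × 0.019 = 0.01243 m/d (same in every zone)
Zone A: v = q/n = 0.01243/0.12 = 0.1036 m/d → t_A = 200/0.1036 = 1930 d
Zone B: v = q/n = 0.01243/0.38 = 0.03272 m/d → t_B = 369/0.03272 = 11280 d
Zone C: v = q/n = 0.01243/0.09 = 0.1381 m/d → t_C = 214/0.1381 = 1549 d
Total t = 1930 + 11280 + 1549 = 14760 d
   = 14760 / 365 = 40.4 yr

40.4 years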